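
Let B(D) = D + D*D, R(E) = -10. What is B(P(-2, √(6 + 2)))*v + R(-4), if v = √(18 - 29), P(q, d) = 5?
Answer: -10 + 30*I*√11 ≈ -10.0 + 99.499*I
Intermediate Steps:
B(D) = D + D²
v = I*√11 (v = √(-11) = I*√11 ≈ 3.3166*I)
B(P(-2, √(6 + 2)))*v + R(-4) = (5*(1 + 5))*(I*√11) - 10 = (5*6)*(I*√11) - 10 = 30*(I*√11) - 10 = 30*I*√11 - 10 = -10 + 30*I*√11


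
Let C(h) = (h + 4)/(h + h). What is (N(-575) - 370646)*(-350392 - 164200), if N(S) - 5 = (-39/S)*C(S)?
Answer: 63059734674455376/330625 ≈ 1.9073e+11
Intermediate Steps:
C(h) = (4 + h)/(2*h) (C(h) = (4 + h)/((2*h)) = (4 + h)*(1/(2*h)) = (4 + h)/(2*h))
N(S) = 5 - 39*(4 + S)/(2*S²) (N(S) = 5 + (-39/S)*((4 + S)/(2*S)) = 5 - 39*(4 + S)/(2*S²))
(N(-575) - 370646)*(-350392 - 164200) = ((5 - 78/(-575)² - 39/2/(-575)) - 370646)*(-350392 - 164200) = ((5 - 78*1/330625 - 39/2*(-1/575)) - 370646)*(-514592) = ((5 - 78/330625 + 39/1150) - 370646)*(-514592) = (3328519/661250 - 370646)*(-514592) = -245086338981/661250*(-514592) = 63059734674455376/330625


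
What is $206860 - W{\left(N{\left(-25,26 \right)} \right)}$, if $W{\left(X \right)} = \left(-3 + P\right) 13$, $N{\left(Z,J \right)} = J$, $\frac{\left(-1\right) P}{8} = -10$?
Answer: $205859$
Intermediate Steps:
$P = 80$ ($P = \left(-8\right) \left(-10\right) = 80$)
$W{\left(X \right)} = 1001$ ($W{\left(X \right)} = \left(-3 + 80\right) 13 = 77 \cdot 13 = 1001$)
$206860 - W{\left(N{\left(-25,26 \right)} \right)} = 206860 - 1001 = 205859$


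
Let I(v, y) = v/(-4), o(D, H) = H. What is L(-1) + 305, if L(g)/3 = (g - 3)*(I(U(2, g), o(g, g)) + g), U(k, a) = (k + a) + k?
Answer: 326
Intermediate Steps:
U(k, a) = a + 2*k (U(k, a) = (a + k) + k = a + 2*k)
I(v, y) = -v/4 (I(v, y) = v*(-¼) = -v/4)
L(g) = 3*(-1 + 3*g/4)*(-3 + g) (L(g) = 3*((g - 3)*(-(g + 2*2)/4 + g)) = 3*((-3 + g)*(-(g + 4)/4 + g)) = 3*((-3 + g)*(-(4 + g)/4 + g)) = 3*((-3 + g)*((-1 - g/4) + g)) = 3*((-3 + g)*(-1 + 3*g/4)) = 3*((-1 + 3*g/4)*(-3 + g)) = 3*(-1 + 3*g/4)*(-3 + g))
L(-1) + 305 = (9 - 39/4*(-1) + (9/4)*(-1)²) + 305 = (9 + 39/4 + (9/4)*1) + 305 = (9 + 39/4 + 9/4) + 305 = 21 + 305 = 326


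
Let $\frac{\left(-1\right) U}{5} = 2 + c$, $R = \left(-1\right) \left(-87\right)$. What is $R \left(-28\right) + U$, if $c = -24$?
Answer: $-2326$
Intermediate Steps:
$R = 87$
$U = 110$ ($U = - 5 \left(2 - 24\right) = \left(-5\right) \left(-22\right) = 110$)
$R \left(-28\right) + U = 87 \left(-28\right) + 110 = -2436 + 110 = -2326$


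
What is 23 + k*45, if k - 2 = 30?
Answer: 1463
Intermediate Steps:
k = 32 (k = 2 + 30 = 32)
23 + k*45 = 23 + 32*45 = 23 + 1440 = 1463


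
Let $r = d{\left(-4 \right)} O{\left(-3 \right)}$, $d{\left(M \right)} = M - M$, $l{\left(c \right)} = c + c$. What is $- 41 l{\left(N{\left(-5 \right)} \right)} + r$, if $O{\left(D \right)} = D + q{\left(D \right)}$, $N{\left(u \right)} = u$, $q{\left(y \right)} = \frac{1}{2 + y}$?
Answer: $410$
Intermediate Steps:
$l{\left(c \right)} = 2 c$
$O{\left(D \right)} = D + \frac{1}{2 + D}$
$d{\left(M \right)} = 0$
$r = 0$ ($r = 0 \frac{1 - 3 \left(2 - 3\right)}{2 - 3} = 0 \frac{1 - -3}{-1} = 0 \left(- (1 + 3)\right) = 0 \left(\left(-1\right) 4\right) = 0 \left(-4\right) = 0$)
$- 41 l{\left(N{\left(-5 \right)} \right)} + r = - 41 \cdot 2 \left(-5\right) + 0 = \left(-41\right) \left(-10\right) + 0 = 410 + 0 = 410$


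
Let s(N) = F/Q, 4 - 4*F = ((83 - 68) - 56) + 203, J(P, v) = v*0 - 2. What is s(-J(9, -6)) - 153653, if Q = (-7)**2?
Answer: -15058073/98 ≈ -1.5365e+5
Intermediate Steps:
Q = 49
J(P, v) = -2 (J(P, v) = 0 - 2 = -2)
F = -79/2 (F = 1 - (((83 - 68) - 56) + 203)/4 = 1 - ((15 - 56) + 203)/4 = 1 - (-41 + 203)/4 = 1 - 1/4*162 = 1 - 81/2 = -79/2 ≈ -39.500)
s(N) = -79/98 (s(N) = -79/2/49 = -79/2*1/49 = -79/98)
s(-J(9, -6)) - 153653 = -79/98 - 153653 = -15058073/98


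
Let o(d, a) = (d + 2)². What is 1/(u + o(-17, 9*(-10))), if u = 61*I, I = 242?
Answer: 1/14987 ≈ 6.6724e-5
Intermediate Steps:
o(d, a) = (2 + d)²
u = 14762 (u = 61*242 = 14762)
1/(u + o(-17, 9*(-10))) = 1/(14762 + (2 - 17)²) = 1/(14762 + (-15)²) = 1/(14762 + 225) = 1/14987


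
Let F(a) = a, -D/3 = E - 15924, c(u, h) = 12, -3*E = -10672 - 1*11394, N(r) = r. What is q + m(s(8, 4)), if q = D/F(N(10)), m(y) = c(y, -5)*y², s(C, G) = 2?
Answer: 13093/5 ≈ 2618.6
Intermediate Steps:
E = 22066/3 (E = -(-10672 - 1*11394)/3 = -(-10672 - 11394)/3 = -⅓*(-22066) = 22066/3 ≈ 7355.3)
D = 25706 (D = -3*(22066/3 - 15924) = -3*(-25706/3) = 25706)
m(y) = 12*y²
q = 12853/5 (q = 25706/10 = 25706*(⅒) = 12853/5 ≈ 2570.6)
q + m(s(8, 4)) = 12853/5 + 12*2² = 12853/5 + 12*4 = 12853/5 + 48 = 13093/5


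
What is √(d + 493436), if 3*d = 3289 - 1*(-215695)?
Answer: 2*√1274469/3 ≈ 752.62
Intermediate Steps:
d = 218984/3 (d = (3289 - 1*(-215695))/3 = (3289 + 215695)/3 = (⅓)*218984 = 218984/3 ≈ 72995.)
√(d + 493436) = √(218984/3 + 493436) = √(1699292/3) = 2*√1274469/3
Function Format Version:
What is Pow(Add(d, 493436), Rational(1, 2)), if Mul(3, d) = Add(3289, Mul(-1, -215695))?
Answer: Mul(Rational(2, 3), Pow(1274469, Rational(1, 2))) ≈ 752.62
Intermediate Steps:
d = Rational(218984, 3) (d = Mul(Rational(1, 3), Add(3289, Mul(-1, -215695))) = Mul(Rational(1, 3), Add(3289, 215695)) = Mul(Rational(1, 3), 218984) = Rational(218984, 3) ≈ 72995.)
Pow(Add(d, 493436), Rational(1, 2)) = Pow(Add(Rational(218984, 3), 493436), Rational(1, 2)) = Pow(Rational(1699292, 3), Rational(1, 2)) = Mul(Rational(2, 3), Pow(1274469, Rational(1, 2)))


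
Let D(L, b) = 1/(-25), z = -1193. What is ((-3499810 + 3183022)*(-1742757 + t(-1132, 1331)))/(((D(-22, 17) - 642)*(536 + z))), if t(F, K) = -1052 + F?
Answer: 1535489915300/1171723 ≈ 1.3105e+6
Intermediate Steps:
D(L, b) = -1/25
((-3499810 + 3183022)*(-1742757 + t(-1132, 1331)))/(((D(-22, 17) - 642)*(536 + z))) = ((-3499810 + 3183022)*(-1742757 + (-1052 - 1132)))/(((-1/25 - 642)*(536 - 1193))) = (-316788*(-1742757 - 2184))/((-16051/25*(-657))) = (-316788*(-1744941))/(10545507/25) = 552776369508*(25/10545507) = 1535489915300/1171723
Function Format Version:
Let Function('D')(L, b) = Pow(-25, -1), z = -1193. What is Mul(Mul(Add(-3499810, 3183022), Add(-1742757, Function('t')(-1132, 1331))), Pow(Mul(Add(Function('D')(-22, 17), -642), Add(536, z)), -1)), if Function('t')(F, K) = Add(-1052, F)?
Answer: Rational(1535489915300, 1171723) ≈ 1.3105e+6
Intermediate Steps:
Function('D')(L, b) = Rational(-1, 25)
Mul(Mul(Add(-3499810, 3183022), Add(-1742757, Function('t')(-1132, 1331))), Pow(Mul(Add(Function('D')(-22, 17), -642), Add(536, z)), -1)) = Mul(Mul(Add(-3499810, 3183022), Add(-1742757, Add(-1052, -1132))), Pow(Mul(Add(Rational(-1, 25), -642), Add(536, -1193)), -1)) = Mul(Mul(-316788, Add(-1742757, -2184)), Pow(Mul(Rational(-16051, 25), -657), -1)) = Mul(Mul(-316788, -1744941), Pow(Rational(10545507, 25), -1)) = Mul(552776369508, Rational(25, 10545507)) = Rational(1535489915300, 1171723)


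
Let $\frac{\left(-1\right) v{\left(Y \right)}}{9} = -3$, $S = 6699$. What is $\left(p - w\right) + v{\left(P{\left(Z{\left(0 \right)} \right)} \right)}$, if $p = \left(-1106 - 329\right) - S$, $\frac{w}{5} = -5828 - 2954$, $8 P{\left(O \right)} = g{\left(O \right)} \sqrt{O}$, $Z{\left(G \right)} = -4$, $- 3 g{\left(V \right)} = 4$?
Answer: $35803$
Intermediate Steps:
$g{\left(V \right)} = - \frac{4}{3}$ ($g{\left(V \right)} = \left(- \frac{1}{3}\right) 4 = - \frac{4}{3}$)
$P{\left(O \right)} = - \frac{\sqrt{O}}{6}$ ($P{\left(O \right)} = \frac{\left(- \frac{4}{3}\right) \sqrt{O}}{8} = - \frac{\sqrt{O}}{6}$)
$w = -43910$ ($w = 5 \left(-5828 - 2954\right) = 5 \left(-8782\right) = -43910$)
$v{\left(Y \right)} = 27$ ($v{\left(Y \right)} = \left(-9\right) \left(-3\right) = 27$)
$p = -8134$ ($p = \left(-1106 - 329\right) - 6699 = -1435 - 6699 = -8134$)
$\left(p - w\right) + v{\left(P{\left(Z{\left(0 \right)} \right)} \right)} = \left(-8134 - -43910\right) + 27 = \left(-8134 + 43910\right) + 27 = 35776 + 27 = 35803$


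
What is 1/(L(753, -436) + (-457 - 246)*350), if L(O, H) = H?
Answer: -1/246486 ≈ -4.0570e-6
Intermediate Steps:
1/(L(753, -436) + (-457 - 246)*350) = 1/(-436 + (-457 - 246)*350) = 1/(-436 - 703*350) = 1/(-436 - 246050) = 1/(-246486) = -1/246486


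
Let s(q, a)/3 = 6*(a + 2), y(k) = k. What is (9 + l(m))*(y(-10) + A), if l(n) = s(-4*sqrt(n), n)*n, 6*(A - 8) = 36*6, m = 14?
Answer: 137394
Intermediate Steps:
s(q, a) = 36 + 18*a (s(q, a) = 3*(6*(a + 2)) = 3*(6*(2 + a)) = 3*(12 + 6*a) = 36 + 18*a)
A = 44 (A = 8 + (36*6)/6 = 8 + (1/6)*216 = 8 + 36 = 44)
l(n) = n*(36 + 18*n) (l(n) = (36 + 18*n)*n = n*(36 + 18*n))
(9 + l(m))*(y(-10) + A) = (9 + 18*14*(2 + 14))*(-10 + 44) = (9 + 18*14*16)*34 = (9 + 4032)*34 = 4041*34 = 137394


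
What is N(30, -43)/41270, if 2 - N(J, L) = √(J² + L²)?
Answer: 1/20635 - √2749/41270 ≈ -0.0012220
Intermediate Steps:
N(J, L) = 2 - √(J² + L²)
N(30, -43)/41270 = (2 - √(30² + (-43)²))/41270 = (2 - √(900 + 1849))*(1/41270) = (2 - √2749)*(1/41270) = 1/20635 - √2749/41270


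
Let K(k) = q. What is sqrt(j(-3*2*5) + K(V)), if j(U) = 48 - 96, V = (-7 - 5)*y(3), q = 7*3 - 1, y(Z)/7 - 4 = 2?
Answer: 2*I*sqrt(7) ≈ 5.2915*I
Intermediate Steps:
y(Z) = 42 (y(Z) = 28 + 7*2 = 28 + 14 = 42)
q = 20 (q = 21 - 1 = 20)
V = -504 (V = (-7 - 5)*42 = -12*42 = -504)
K(k) = 20
j(U) = -48
sqrt(j(-3*2*5) + K(V)) = sqrt(-48 + 20) = sqrt(-28) = 2*I*sqrt(7)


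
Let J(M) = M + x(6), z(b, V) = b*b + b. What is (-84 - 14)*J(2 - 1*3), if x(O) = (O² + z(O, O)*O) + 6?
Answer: -28714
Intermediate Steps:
z(b, V) = b + b² (z(b, V) = b² + b = b + b²)
x(O) = 6 + O² + O²*(1 + O) (x(O) = (O² + (O*(1 + O))*O) + 6 = (O² + O²*(1 + O)) + 6 = 6 + O² + O²*(1 + O))
J(M) = 294 + M (J(M) = M + (6 + 6³ + 2*6²) = M + (6 + 216 + 2*36) = M + (6 + 216 + 72) = M + 294 = 294 + M)
(-84 - 14)*J(2 - 1*3) = (-84 - 14)*(294 + (2 - 1*3)) = -98*(294 + (2 - 3)) = -98*(294 - 1) = -98*293 = -28714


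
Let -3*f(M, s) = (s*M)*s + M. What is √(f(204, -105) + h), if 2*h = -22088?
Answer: 2*I*√190203 ≈ 872.25*I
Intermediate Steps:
h = -11044 (h = (½)*(-22088) = -11044)
f(M, s) = -M/3 - M*s²/3 (f(M, s) = -((s*M)*s + M)/3 = -((M*s)*s + M)/3 = -(M*s² + M)/3 = -(M + M*s²)/3 = -M/3 - M*s²/3)
√(f(204, -105) + h) = √(-⅓*204*(1 + (-105)²) - 11044) = √(-⅓*204*(1 + 11025) - 11044) = √(-⅓*204*11026 - 11044) = √(-749768 - 11044) = √(-760812) = 2*I*√190203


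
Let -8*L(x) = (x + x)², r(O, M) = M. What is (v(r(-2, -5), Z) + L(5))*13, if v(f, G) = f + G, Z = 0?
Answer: -455/2 ≈ -227.50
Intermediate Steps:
L(x) = -x²/2 (L(x) = -(x + x)²/8 = -4*x²/8 = -x²/2)
v(f, G) = G + f
(v(r(-2, -5), Z) + L(5))*13 = ((0 - 5) - ½*5²)*13 = (-5 - ½*25)*13 = (-5 - 25/2)*13 = -35/2*13 = -455/2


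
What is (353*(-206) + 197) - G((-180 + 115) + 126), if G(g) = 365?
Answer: -72886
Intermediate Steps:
(353*(-206) + 197) - G((-180 + 115) + 126) = (353*(-206) + 197) - 1*365 = (-72718 + 197) - 365 = -72521 - 365 = -72886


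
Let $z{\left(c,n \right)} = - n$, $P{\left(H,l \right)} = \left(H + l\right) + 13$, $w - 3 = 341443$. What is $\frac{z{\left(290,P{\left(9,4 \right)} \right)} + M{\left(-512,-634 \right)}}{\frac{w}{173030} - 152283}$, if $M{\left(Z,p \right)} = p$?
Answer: $\frac{28549950}{6587296511} \approx 0.0043341$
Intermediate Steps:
$w = 341446$ ($w = 3 + 341443 = 341446$)
$P{\left(H,l \right)} = 13 + H + l$
$\frac{z{\left(290,P{\left(9,4 \right)} \right)} + M{\left(-512,-634 \right)}}{\frac{w}{173030} - 152283} = \frac{- (13 + 9 + 4) - 634}{\frac{341446}{173030} - 152283} = \frac{\left(-1\right) 26 - 634}{341446 \cdot \frac{1}{173030} - 152283} = \frac{-26 - 634}{\frac{170723}{86515} - 152283} = - \frac{660}{- \frac{13174593022}{86515}} = \left(-660\right) \left(- \frac{86515}{13174593022}\right) = \frac{28549950}{6587296511}$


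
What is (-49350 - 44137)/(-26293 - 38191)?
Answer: 93487/64484 ≈ 1.4498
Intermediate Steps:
(-49350 - 44137)/(-26293 - 38191) = -93487/(-64484) = -93487*(-1/64484) = 93487/64484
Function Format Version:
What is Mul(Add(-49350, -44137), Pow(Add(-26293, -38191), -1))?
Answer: Rational(93487, 64484) ≈ 1.4498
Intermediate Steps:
Mul(Add(-49350, -44137), Pow(Add(-26293, -38191), -1)) = Mul(-93487, Pow(-64484, -1)) = Mul(-93487, Rational(-1, 64484)) = Rational(93487, 64484)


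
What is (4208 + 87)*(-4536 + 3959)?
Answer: -2478215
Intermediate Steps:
(4208 + 87)*(-4536 + 3959) = 4295*(-577) = -2478215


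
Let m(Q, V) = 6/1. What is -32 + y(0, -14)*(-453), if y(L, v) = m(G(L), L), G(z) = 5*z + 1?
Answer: -2750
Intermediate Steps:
G(z) = 1 + 5*z
m(Q, V) = 6 (m(Q, V) = 6*1 = 6)
y(L, v) = 6
-32 + y(0, -14)*(-453) = -32 + 6*(-453) = -32 - 2718 = -2750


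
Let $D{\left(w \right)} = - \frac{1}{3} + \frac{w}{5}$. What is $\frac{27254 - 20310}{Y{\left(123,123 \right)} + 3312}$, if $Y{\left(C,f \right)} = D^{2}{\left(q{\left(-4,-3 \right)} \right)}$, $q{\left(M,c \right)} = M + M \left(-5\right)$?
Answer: $\frac{1562400}{747049} \approx 2.0914$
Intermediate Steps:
$q{\left(M,c \right)} = - 4 M$ ($q{\left(M,c \right)} = M - 5 M = - 4 M$)
$D{\left(w \right)} = - \frac{1}{3} + \frac{w}{5}$ ($D{\left(w \right)} = \left(-1\right) \frac{1}{3} + w \frac{1}{5} = - \frac{1}{3} + \frac{w}{5}$)
$Y{\left(C,f \right)} = \frac{1849}{225}$ ($Y{\left(C,f \right)} = \left(- \frac{1}{3} + \frac{\left(-4\right) \left(-4\right)}{5}\right)^{2} = \left(- \frac{1}{3} + \frac{1}{5} \cdot 16\right)^{2} = \left(- \frac{1}{3} + \frac{16}{5}\right)^{2} = \left(\frac{43}{15}\right)^{2} = \frac{1849}{225}$)
$\frac{27254 - 20310}{Y{\left(123,123 \right)} + 3312} = \frac{27254 - 20310}{\frac{1849}{225} + 3312} = \frac{6944}{\frac{747049}{225}} = 6944 \cdot \frac{225}{747049} = \frac{1562400}{747049}$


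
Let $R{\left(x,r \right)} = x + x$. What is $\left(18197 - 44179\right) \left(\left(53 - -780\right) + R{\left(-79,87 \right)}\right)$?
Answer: $-17537850$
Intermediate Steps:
$R{\left(x,r \right)} = 2 x$
$\left(18197 - 44179\right) \left(\left(53 - -780\right) + R{\left(-79,87 \right)}\right) = \left(18197 - 44179\right) \left(\left(53 - -780\right) + 2 \left(-79\right)\right) = - 25982 \left(\left(53 + 780\right) - 158\right) = - 25982 \left(833 - 158\right) = \left(-25982\right) 675 = -17537850$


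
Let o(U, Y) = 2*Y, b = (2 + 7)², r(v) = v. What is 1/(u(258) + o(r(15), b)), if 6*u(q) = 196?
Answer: 3/584 ≈ 0.0051370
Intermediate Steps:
u(q) = 98/3 (u(q) = (⅙)*196 = 98/3)
b = 81 (b = 9² = 81)
1/(u(258) + o(r(15), b)) = 1/(98/3 + 2*81) = 1/(98/3 + 162) = 1/(584/3) = 3/584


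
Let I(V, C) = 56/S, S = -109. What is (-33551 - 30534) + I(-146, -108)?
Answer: -6985321/109 ≈ -64086.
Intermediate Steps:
I(V, C) = -56/109 (I(V, C) = 56/(-109) = 56*(-1/109) = -56/109)
(-33551 - 30534) + I(-146, -108) = (-33551 - 30534) - 56/109 = -64085 - 56/109 = -6985321/109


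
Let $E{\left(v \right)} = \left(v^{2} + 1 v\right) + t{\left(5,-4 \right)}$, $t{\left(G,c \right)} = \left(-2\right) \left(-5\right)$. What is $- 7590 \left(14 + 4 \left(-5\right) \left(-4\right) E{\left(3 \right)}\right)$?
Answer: $-13464660$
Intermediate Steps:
$t{\left(G,c \right)} = 10$
$E{\left(v \right)} = 10 + v + v^{2}$ ($E{\left(v \right)} = \left(v^{2} + 1 v\right) + 10 = \left(v^{2} + v\right) + 10 = \left(v + v^{2}\right) + 10 = 10 + v + v^{2}$)
$- 7590 \left(14 + 4 \left(-5\right) \left(-4\right) E{\left(3 \right)}\right) = - 7590 \left(14 + 4 \left(-5\right) \left(-4\right) \left(10 + 3 + 3^{2}\right)\right) = - 7590 \left(14 + \left(-20\right) \left(-4\right) \left(10 + 3 + 9\right)\right) = - 7590 \left(14 + 80 \cdot 22\right) = - 7590 \left(14 + 1760\right) = \left(-7590\right) 1774 = -13464660$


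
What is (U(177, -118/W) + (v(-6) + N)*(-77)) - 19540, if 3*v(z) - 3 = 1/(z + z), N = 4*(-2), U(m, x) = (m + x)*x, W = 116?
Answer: -145157359/7569 ≈ -19178.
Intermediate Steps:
U(m, x) = x*(m + x)
N = -8
v(z) = 1 + 1/(6*z) (v(z) = 1 + 1/(3*(z + z)) = 1 + 1/(3*((2*z))) = 1 + (1/(2*z))/3 = 1 + 1/(6*z))
(U(177, -118/W) + (v(-6) + N)*(-77)) - 19540 = ((-118/116)*(177 - 118/116) + ((⅙ - 6)/(-6) - 8)*(-77)) - 19540 = ((-118*1/116)*(177 - 118*1/116) + (-⅙*(-35/6) - 8)*(-77)) - 19540 = (-59*(177 - 59/58)/58 + (35/36 - 8)*(-77)) - 19540 = (-59/58*10207/58 - 253/36*(-77)) - 19540 = (-602213/3364 + 19481/36) - 19540 = 2740901/7569 - 19540 = -145157359/7569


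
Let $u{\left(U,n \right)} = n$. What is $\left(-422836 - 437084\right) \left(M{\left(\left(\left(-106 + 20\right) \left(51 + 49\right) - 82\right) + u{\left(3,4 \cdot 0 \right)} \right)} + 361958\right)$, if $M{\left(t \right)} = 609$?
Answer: $-311778614640$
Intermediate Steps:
$\left(-422836 - 437084\right) \left(M{\left(\left(\left(-106 + 20\right) \left(51 + 49\right) - 82\right) + u{\left(3,4 \cdot 0 \right)} \right)} + 361958\right) = \left(-422836 - 437084\right) \left(609 + 361958\right) = \left(-859920\right) 362567 = -311778614640$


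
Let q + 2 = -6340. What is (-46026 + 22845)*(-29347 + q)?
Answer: 827306709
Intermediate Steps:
q = -6342 (q = -2 - 6340 = -6342)
(-46026 + 22845)*(-29347 + q) = (-46026 + 22845)*(-29347 - 6342) = -23181*(-35689) = 827306709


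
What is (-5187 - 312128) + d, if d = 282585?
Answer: -34730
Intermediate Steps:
(-5187 - 312128) + d = (-5187 - 312128) + 282585 = -317315 + 282585 = -34730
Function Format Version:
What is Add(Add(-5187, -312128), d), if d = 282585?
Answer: -34730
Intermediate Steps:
Add(Add(-5187, -312128), d) = Add(Add(-5187, -312128), 282585) = Add(-317315, 282585) = -34730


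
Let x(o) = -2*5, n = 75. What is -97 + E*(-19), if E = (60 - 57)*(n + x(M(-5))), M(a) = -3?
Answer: -3802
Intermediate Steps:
x(o) = -10
E = 195 (E = (60 - 57)*(75 - 10) = 3*65 = 195)
-97 + E*(-19) = -97 + 195*(-19) = -97 - 3705 = -3802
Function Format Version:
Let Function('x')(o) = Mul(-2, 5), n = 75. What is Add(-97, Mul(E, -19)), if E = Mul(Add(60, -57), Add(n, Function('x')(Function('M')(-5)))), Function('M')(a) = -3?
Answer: -3802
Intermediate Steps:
Function('x')(o) = -10
E = 195 (E = Mul(Add(60, -57), Add(75, -10)) = Mul(3, 65) = 195)
Add(-97, Mul(E, -19)) = Add(-97, Mul(195, -19)) = Add(-97, -3705) = -3802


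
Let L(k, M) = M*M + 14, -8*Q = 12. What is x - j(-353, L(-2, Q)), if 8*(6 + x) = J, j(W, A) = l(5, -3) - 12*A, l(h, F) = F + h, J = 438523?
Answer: 440019/8 ≈ 55002.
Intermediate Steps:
Q = -3/2 (Q = -1/8*12 = -3/2 ≈ -1.5000)
L(k, M) = 14 + M**2 (L(k, M) = M**2 + 14 = 14 + M**2)
j(W, A) = 2 - 12*A (j(W, A) = (-3 + 5) - 12*A = 2 - 12*A)
x = 438475/8 (x = -6 + (1/8)*438523 = -6 + 438523/8 = 438475/8 ≈ 54809.)
x - j(-353, L(-2, Q)) = 438475/8 - (2 - 12*(14 + (-3/2)**2)) = 438475/8 - (2 - 12*(14 + 9/4)) = 438475/8 - (2 - 12*65/4) = 438475/8 - (2 - 195) = 438475/8 - 1*(-193) = 438475/8 + 193 = 440019/8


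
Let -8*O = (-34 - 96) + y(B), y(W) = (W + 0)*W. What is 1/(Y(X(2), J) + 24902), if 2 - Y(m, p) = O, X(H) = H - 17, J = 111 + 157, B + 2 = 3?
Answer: 8/199103 ≈ 4.0180e-5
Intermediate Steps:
B = 1 (B = -2 + 3 = 1)
J = 268
X(H) = -17 + H
y(W) = W² (y(W) = W*W = W²)
O = 129/8 (O = -((-34 - 96) + 1²)/8 = -(-130 + 1)/8 = -⅛*(-129) = 129/8 ≈ 16.125)
Y(m, p) = -113/8 (Y(m, p) = 2 - 1*129/8 = 2 - 129/8 = -113/8)
1/(Y(X(2), J) + 24902) = 1/(-113/8 + 24902) = 1/(199103/8) = 8/199103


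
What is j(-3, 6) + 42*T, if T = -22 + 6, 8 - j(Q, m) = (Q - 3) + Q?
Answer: -655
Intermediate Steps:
j(Q, m) = 11 - 2*Q (j(Q, m) = 8 - ((Q - 3) + Q) = 8 - ((-3 + Q) + Q) = 8 - (-3 + 2*Q) = 8 + (3 - 2*Q) = 11 - 2*Q)
T = -16
j(-3, 6) + 42*T = (11 - 2*(-3)) + 42*(-16) = (11 + 6) - 672 = 17 - 672 = -655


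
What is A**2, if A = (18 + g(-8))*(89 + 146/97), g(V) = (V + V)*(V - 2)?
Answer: 2441912526244/9409 ≈ 2.5953e+8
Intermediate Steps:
g(V) = 2*V*(-2 + V) (g(V) = (2*V)*(-2 + V) = 2*V*(-2 + V))
A = 1562662/97 (A = (18 + 2*(-8)*(-2 - 8))*(89 + 146/97) = (18 + 2*(-8)*(-10))*(89 + 146*(1/97)) = (18 + 160)*(89 + 146/97) = 178*(8779/97) = 1562662/97 ≈ 16110.)
A**2 = (1562662/97)**2 = 2441912526244/9409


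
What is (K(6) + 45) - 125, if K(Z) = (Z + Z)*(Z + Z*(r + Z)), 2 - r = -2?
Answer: 712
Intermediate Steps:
r = 4 (r = 2 - 1*(-2) = 2 + 2 = 4)
K(Z) = 2*Z*(Z + Z*(4 + Z)) (K(Z) = (Z + Z)*(Z + Z*(4 + Z)) = (2*Z)*(Z + Z*(4 + Z)) = 2*Z*(Z + Z*(4 + Z)))
(K(6) + 45) - 125 = (2*6²*(5 + 6) + 45) - 125 = (2*36*11 + 45) - 125 = (792 + 45) - 125 = 837 - 125 = 712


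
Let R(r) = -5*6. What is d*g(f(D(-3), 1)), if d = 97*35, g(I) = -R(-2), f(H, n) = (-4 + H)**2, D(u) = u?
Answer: 101850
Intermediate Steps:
R(r) = -30
g(I) = 30 (g(I) = -1*(-30) = 30)
d = 3395
d*g(f(D(-3), 1)) = 3395*30 = 101850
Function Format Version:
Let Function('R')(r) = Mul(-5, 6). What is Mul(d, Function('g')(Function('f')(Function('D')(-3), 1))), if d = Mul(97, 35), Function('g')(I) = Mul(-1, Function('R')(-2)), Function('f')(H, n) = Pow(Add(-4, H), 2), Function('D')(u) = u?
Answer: 101850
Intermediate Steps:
Function('R')(r) = -30
Function('g')(I) = 30 (Function('g')(I) = Mul(-1, -30) = 30)
d = 3395
Mul(d, Function('g')(Function('f')(Function('D')(-3), 1))) = Mul(3395, 30) = 101850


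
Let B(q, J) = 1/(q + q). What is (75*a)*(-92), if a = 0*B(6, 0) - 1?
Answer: 6900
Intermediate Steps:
B(q, J) = 1/(2*q)
a = -1 (a = 0*((½)/6) - 1 = 0*((½)*(⅙)) - 1 = 0*(1/12) - 1 = 0 - 1 = -1)
(75*a)*(-92) = (75*(-1))*(-92) = -75*(-92) = 6900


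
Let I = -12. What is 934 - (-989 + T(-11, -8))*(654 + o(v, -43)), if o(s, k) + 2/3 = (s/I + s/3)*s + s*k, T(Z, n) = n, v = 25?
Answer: -3164237/12 ≈ -2.6369e+5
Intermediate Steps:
o(s, k) = -2/3 + s**2/4 + k*s (o(s, k) = -2/3 + ((s/(-12) + s/3)*s + s*k) = -2/3 + ((s*(-1/12) + s*(1/3))*s + k*s) = -2/3 + ((-s/12 + s/3)*s + k*s) = -2/3 + ((s/4)*s + k*s) = -2/3 + (s**2/4 + k*s) = -2/3 + s**2/4 + k*s)
934 - (-989 + T(-11, -8))*(654 + o(v, -43)) = 934 - (-989 - 8)*(654 + (-2/3 + (1/4)*25**2 - 43*25)) = 934 - (-997)*(654 + (-2/3 + (1/4)*625 - 1075)) = 934 - (-997)*(654 + (-2/3 + 625/4 - 1075)) = 934 - (-997)*(654 - 11033/12) = 934 - (-997)*(-3185)/12 = 934 - 1*3175445/12 = 934 - 3175445/12 = -3164237/12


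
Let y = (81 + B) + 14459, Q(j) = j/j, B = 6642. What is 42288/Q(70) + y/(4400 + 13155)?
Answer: 742387022/17555 ≈ 42289.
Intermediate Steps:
Q(j) = 1
y = 21182 (y = (81 + 6642) + 14459 = 6723 + 14459 = 21182)
42288/Q(70) + y/(4400 + 13155) = 42288/1 + 21182/(4400 + 13155) = 42288*1 + 21182/17555 = 42288 + 21182*(1/17555) = 42288 + 21182/17555 = 742387022/17555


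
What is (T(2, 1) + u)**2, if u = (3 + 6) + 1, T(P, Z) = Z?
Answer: 121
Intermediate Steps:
u = 10 (u = 9 + 1 = 10)
(T(2, 1) + u)**2 = (1 + 10)**2 = 11**2 = 121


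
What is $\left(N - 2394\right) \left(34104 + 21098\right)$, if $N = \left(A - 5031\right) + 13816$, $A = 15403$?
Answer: $1203072388$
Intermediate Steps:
$N = 24188$ ($N = \left(15403 - 5031\right) + 13816 = 10372 + 13816 = 24188$)
$\left(N - 2394\right) \left(34104 + 21098\right) = \left(24188 - 2394\right) \left(34104 + 21098\right) = 21794 \cdot 55202 = 1203072388$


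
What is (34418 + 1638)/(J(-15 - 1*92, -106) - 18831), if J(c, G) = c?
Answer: -18028/9469 ≈ -1.9039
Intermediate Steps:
(34418 + 1638)/(J(-15 - 1*92, -106) - 18831) = (34418 + 1638)/((-15 - 1*92) - 18831) = 36056/((-15 - 92) - 18831) = 36056/(-107 - 18831) = 36056/(-18938) = 36056*(-1/18938) = -18028/9469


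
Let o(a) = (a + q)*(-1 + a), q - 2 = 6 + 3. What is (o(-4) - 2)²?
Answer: 1369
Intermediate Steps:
q = 11 (q = 2 + (6 + 3) = 2 + 9 = 11)
o(a) = (-1 + a)*(11 + a) (o(a) = (a + 11)*(-1 + a) = (11 + a)*(-1 + a) = (-1 + a)*(11 + a))
(o(-4) - 2)² = ((-11 + (-4)² + 10*(-4)) - 2)² = ((-11 + 16 - 40) - 2)² = (-35 - 2)² = (-37)² = 1369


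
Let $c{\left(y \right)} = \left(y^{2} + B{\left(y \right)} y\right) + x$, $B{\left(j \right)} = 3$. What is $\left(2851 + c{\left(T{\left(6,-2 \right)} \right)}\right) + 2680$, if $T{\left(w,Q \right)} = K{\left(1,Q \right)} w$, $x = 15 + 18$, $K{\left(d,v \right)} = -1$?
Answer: $5582$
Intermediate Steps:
$x = 33$
$T{\left(w,Q \right)} = - w$
$c{\left(y \right)} = 33 + y^{2} + 3 y$ ($c{\left(y \right)} = \left(y^{2} + 3 y\right) + 33 = 33 + y^{2} + 3 y$)
$\left(2851 + c{\left(T{\left(6,-2 \right)} \right)}\right) + 2680 = \left(2851 + \left(33 + \left(\left(-1\right) 6\right)^{2} + 3 \left(\left(-1\right) 6\right)\right)\right) + 2680 = \left(2851 + \left(33 + \left(-6\right)^{2} + 3 \left(-6\right)\right)\right) + 2680 = \left(2851 + \left(33 + 36 - 18\right)\right) + 2680 = \left(2851 + 51\right) + 2680 = 2902 + 2680 = 5582$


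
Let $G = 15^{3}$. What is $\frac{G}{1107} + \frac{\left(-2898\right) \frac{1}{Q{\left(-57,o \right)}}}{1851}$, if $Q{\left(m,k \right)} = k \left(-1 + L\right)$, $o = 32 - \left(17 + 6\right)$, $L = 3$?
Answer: $\frac{224774}{75891} \approx 2.9618$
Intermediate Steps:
$o = 9$ ($o = 32 - 23 = 9$)
$Q{\left(m,k \right)} = 2 k$ ($Q{\left(m,k \right)} = k \left(-1 + 3\right) = k 2 = 2 k$)
$G = 3375$
$\frac{G}{1107} + \frac{\left(-2898\right) \frac{1}{Q{\left(-57,o \right)}}}{1851} = \frac{3375}{1107} + \frac{\left(-2898\right) \frac{1}{2 \cdot 9}}{1851} = 3375 \cdot \frac{1}{1107} + - \frac{2898}{18} \cdot \frac{1}{1851} = \frac{125}{41} + \left(-2898\right) \frac{1}{18} \cdot \frac{1}{1851} = \frac{125}{41} - \frac{161}{1851} = \frac{224774}{75891}$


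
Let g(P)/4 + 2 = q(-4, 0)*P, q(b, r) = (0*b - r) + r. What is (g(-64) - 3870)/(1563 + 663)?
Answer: -277/159 ≈ -1.7421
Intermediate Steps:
q(b, r) = 0 (q(b, r) = (0 - r) + r = -r + r = 0)
g(P) = -8 (g(P) = -8 + 4*(0*P) = -8 + 4*0 = -8 + 0 = -8)
(g(-64) - 3870)/(1563 + 663) = (-8 - 3870)/(1563 + 663) = -3878/2226 = -3878*1/2226 = -277/159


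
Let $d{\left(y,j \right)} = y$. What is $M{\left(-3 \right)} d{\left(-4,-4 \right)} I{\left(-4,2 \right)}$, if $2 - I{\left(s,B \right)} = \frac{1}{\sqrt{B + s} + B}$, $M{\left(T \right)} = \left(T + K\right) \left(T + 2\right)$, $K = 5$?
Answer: $\frac{40}{3} + \frac{4 i \sqrt{2}}{3} \approx 13.333 + 1.8856 i$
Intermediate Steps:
$M{\left(T \right)} = \left(2 + T\right) \left(5 + T\right)$ ($M{\left(T \right)} = \left(T + 5\right) \left(T + 2\right) = \left(5 + T\right) \left(2 + T\right) = \left(2 + T\right) \left(5 + T\right)$)
$I{\left(s,B \right)} = 2 - \frac{1}{B + \sqrt{B + s}}$ ($I{\left(s,B \right)} = 2 - \frac{1}{\sqrt{B + s} + B} = 2 - \frac{1}{B + \sqrt{B + s}}$)
$M{\left(-3 \right)} d{\left(-4,-4 \right)} I{\left(-4,2 \right)} = \left(10 + \left(-3\right)^{2} + 7 \left(-3\right)\right) \left(-4\right) \frac{-1 + 2 \cdot 2 + 2 \sqrt{2 - 4}}{2 + \sqrt{2 - 4}} = \left(10 + 9 - 21\right) \left(-4\right) \frac{-1 + 4 + 2 \sqrt{-2}}{2 + \sqrt{-2}} = \left(-2\right) \left(-4\right) \frac{-1 + 4 + 2 i \sqrt{2}}{2 + i \sqrt{2}} = 8 \frac{-1 + 4 + 2 i \sqrt{2}}{2 + i \sqrt{2}} = 8 \frac{3 + 2 i \sqrt{2}}{2 + i \sqrt{2}} = \frac{8 \left(3 + 2 i \sqrt{2}\right)}{2 + i \sqrt{2}}$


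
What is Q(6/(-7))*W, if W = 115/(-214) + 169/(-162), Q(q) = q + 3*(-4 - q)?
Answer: 15656/963 ≈ 16.258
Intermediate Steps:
Q(q) = -12 - 2*q (Q(q) = q + (-12 - 3*q) = -12 - 2*q)
W = -13699/8667 (W = 115*(-1/214) + 169*(-1/162) = -115/214 - 169/162 = -13699/8667 ≈ -1.5806)
Q(6/(-7))*W = (-12 - 12/(-7))*(-13699/8667) = (-12 - 12*(-1)/7)*(-13699/8667) = (-12 - 2*(-6/7))*(-13699/8667) = (-12 + 12/7)*(-13699/8667) = -72/7*(-13699/8667) = 15656/963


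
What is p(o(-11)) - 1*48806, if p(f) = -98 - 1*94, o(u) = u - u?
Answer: -48998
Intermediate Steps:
o(u) = 0
p(f) = -192 (p(f) = -98 - 94 = -192)
p(o(-11)) - 1*48806 = -192 - 1*48806 = -192 - 48806 = -48998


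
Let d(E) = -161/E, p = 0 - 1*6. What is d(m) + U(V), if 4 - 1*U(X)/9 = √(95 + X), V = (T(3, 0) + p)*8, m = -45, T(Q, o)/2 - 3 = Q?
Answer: 1781/45 - 9*√143 ≈ -68.047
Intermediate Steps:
T(Q, o) = 6 + 2*Q
p = -6 (p = 0 - 6 = -6)
V = 48 (V = ((6 + 2*3) - 6)*8 = ((6 + 6) - 6)*8 = (12 - 6)*8 = 6*8 = 48)
U(X) = 36 - 9*√(95 + X)
d(m) + U(V) = -161/(-45) + (36 - 9*√(95 + 48)) = -161*(-1/45) + (36 - 9*√143) = 161/45 + (36 - 9*√143) = 1781/45 - 9*√143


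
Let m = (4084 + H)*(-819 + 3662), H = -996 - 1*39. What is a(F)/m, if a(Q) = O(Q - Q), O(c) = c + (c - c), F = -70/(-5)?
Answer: 0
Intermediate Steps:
H = -1035 (H = -996 - 39 = -1035)
m = 8668307 (m = (4084 - 1035)*(-819 + 3662) = 3049*2843 = 8668307)
F = 14 (F = -70*(-⅕) = 14)
O(c) = c (O(c) = c + 0 = c)
a(Q) = 0 (a(Q) = Q - Q = 0)
a(F)/m = 0/8668307 = 0*(1/8668307) = 0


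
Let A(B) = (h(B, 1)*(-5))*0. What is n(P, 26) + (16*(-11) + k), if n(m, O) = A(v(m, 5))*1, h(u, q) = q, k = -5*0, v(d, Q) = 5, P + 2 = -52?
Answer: -176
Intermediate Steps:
P = -54 (P = -2 - 52 = -54)
k = 0
A(B) = 0 (A(B) = (1*(-5))*0 = -5*0 = 0)
n(m, O) = 0 (n(m, O) = 0*1 = 0)
n(P, 26) + (16*(-11) + k) = 0 + (16*(-11) + 0) = 0 + (-176 + 0) = 0 - 176 = -176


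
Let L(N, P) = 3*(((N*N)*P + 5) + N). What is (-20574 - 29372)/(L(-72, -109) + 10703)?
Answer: 1469/49549 ≈ 0.029647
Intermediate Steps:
L(N, P) = 15 + 3*N + 3*P*N² (L(N, P) = 3*((N²*P + 5) + N) = 3*((P*N² + 5) + N) = 3*((5 + P*N²) + N) = 3*(5 + N + P*N²) = 15 + 3*N + 3*P*N²)
(-20574 - 29372)/(L(-72, -109) + 10703) = (-20574 - 29372)/((15 + 3*(-72) + 3*(-109)*(-72)²) + 10703) = -49946/((15 - 216 + 3*(-109)*5184) + 10703) = -49946/((15 - 216 - 1695168) + 10703) = -49946/(-1695369 + 10703) = -49946/(-1684666) = -49946*(-1/1684666) = 1469/49549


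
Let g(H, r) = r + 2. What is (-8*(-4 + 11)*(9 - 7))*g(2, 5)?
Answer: -784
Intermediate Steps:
g(H, r) = 2 + r
(-8*(-4 + 11)*(9 - 7))*g(2, 5) = (-8*(-4 + 11)*(9 - 7))*(2 + 5) = -56*2*7 = -8*14*7 = -112*7 = -784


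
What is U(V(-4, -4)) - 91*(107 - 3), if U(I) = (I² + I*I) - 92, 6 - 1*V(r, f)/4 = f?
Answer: -6356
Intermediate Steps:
V(r, f) = 24 - 4*f
U(I) = -92 + 2*I² (U(I) = (I² + I²) - 92 = 2*I² - 92 = -92 + 2*I²)
U(V(-4, -4)) - 91*(107 - 3) = (-92 + 2*(24 - 4*(-4))²) - 91*(107 - 3) = (-92 + 2*(24 + 16)²) - 91*104 = (-92 + 2*40²) - 1*9464 = (-92 + 2*1600) - 9464 = (-92 + 3200) - 9464 = 3108 - 9464 = -6356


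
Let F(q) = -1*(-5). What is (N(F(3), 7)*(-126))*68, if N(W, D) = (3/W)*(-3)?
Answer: 77112/5 ≈ 15422.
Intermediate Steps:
F(q) = 5
N(W, D) = -9/W
(N(F(3), 7)*(-126))*68 = (-9/5*(-126))*68 = (-9*⅕*(-126))*68 = -9/5*(-126)*68 = (1134/5)*68 = 77112/5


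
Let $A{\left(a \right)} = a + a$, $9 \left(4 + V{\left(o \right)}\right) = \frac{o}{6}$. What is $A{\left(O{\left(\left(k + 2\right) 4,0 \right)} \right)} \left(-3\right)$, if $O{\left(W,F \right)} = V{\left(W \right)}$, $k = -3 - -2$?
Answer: $\frac{212}{9} \approx 23.556$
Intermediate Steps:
$k = -1$ ($k = -3 + 2 = -1$)
$V{\left(o \right)} = -4 + \frac{o}{54}$ ($V{\left(o \right)} = -4 + \frac{o \frac{1}{6}}{9} = -4 + \frac{\frac{1}{6} o}{9} = -4 + \frac{o}{54}$)
$O{\left(W,F \right)} = -4 + \frac{W}{54}$
$A{\left(a \right)} = 2 a$
$A{\left(O{\left(\left(k + 2\right) 4,0 \right)} \right)} \left(-3\right) = 2 \left(-4 + \frac{\left(-1 + 2\right) 4}{54}\right) \left(-3\right) = 2 \left(-4 + \frac{1 \cdot 4}{54}\right) \left(-3\right) = 2 \left(-4 + \frac{1}{54} \cdot 4\right) \left(-3\right) = 2 \left(-4 + \frac{2}{27}\right) \left(-3\right) = 2 \left(- \frac{106}{27}\right) \left(-3\right) = \left(- \frac{212}{27}\right) \left(-3\right) = \frac{212}{9}$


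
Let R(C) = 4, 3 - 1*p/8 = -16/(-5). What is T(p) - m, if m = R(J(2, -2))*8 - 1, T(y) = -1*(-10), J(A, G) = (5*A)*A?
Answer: -21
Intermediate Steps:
p = -8/5 (p = 24 - (-128)/(-5) = 24 - (-128)*(-1)/5 = 24 - 8*16/5 = 24 - 128/5 = -8/5 ≈ -1.6000)
J(A, G) = 5*A²
T(y) = 10
m = 31 (m = 4*8 - 1 = 32 - 1 = 31)
T(p) - m = 10 - 1*31 = 10 - 31 = -21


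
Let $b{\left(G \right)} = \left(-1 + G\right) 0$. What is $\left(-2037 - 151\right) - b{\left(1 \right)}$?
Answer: $-2188$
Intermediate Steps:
$b{\left(G \right)} = 0$
$\left(-2037 - 151\right) - b{\left(1 \right)} = \left(-2037 - 151\right) - 0 = -2188 + 0 = -2188$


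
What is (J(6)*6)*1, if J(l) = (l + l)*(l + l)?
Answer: 864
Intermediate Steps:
J(l) = 4*l² (J(l) = (2*l)*(2*l) = 4*l²)
(J(6)*6)*1 = ((4*6²)*6)*1 = ((4*36)*6)*1 = (144*6)*1 = 864*1 = 864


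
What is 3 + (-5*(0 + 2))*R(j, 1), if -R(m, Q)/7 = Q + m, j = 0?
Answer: 73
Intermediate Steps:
R(m, Q) = -7*Q - 7*m (R(m, Q) = -7*(Q + m) = -7*Q - 7*m)
3 + (-5*(0 + 2))*R(j, 1) = 3 + (-5*(0 + 2))*(-7*1 - 7*0) = 3 + (-5*2)*(-7 + 0) = 3 - 10*(-7) = 3 + 70 = 73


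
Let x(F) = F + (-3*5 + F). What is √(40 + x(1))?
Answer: 3*√3 ≈ 5.1962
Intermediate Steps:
x(F) = -15 + 2*F (x(F) = F + (-15 + F) = -15 + 2*F)
√(40 + x(1)) = √(40 + (-15 + 2*1)) = √(40 + (-15 + 2)) = √(40 - 13) = √27 = 3*√3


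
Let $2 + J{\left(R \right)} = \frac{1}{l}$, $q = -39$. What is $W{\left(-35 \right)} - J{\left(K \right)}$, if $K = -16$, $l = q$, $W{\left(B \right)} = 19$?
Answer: $\frac{820}{39} \approx 21.026$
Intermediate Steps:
$l = -39$
$J{\left(R \right)} = - \frac{79}{39}$ ($J{\left(R \right)} = -2 + \frac{1}{-39} = -2 - \frac{1}{39} = - \frac{79}{39}$)
$W{\left(-35 \right)} - J{\left(K \right)} = 19 - - \frac{79}{39} = 19 + \frac{79}{39} = \frac{820}{39}$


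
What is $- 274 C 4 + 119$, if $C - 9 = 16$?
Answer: $-27281$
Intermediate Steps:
$C = 25$ ($C = 9 + 16 = 25$)
$- 274 C 4 + 119 = - 274 \cdot 25 \cdot 4 + 119 = \left(-274\right) 100 + 119 = -27400 + 119 = -27281$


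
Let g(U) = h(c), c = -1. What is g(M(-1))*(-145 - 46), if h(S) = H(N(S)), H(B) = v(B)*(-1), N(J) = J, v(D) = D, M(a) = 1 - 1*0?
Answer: -191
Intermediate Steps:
M(a) = 1 (M(a) = 1 + 0 = 1)
H(B) = -B (H(B) = B*(-1) = -B)
h(S) = -S
g(U) = 1 (g(U) = -1*(-1) = 1)
g(M(-1))*(-145 - 46) = 1*(-145 - 46) = 1*(-191) = -191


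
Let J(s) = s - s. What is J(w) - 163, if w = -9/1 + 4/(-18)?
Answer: -163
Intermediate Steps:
w = -83/9 (w = -9*1 + 4*(-1/18) = -9 - 2/9 = -83/9 ≈ -9.2222)
J(s) = 0
J(w) - 163 = 0 - 163 = -163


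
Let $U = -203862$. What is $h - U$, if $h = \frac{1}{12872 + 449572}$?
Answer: $\frac{94274758729}{462444} \approx 2.0386 \cdot 10^{5}$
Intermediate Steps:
$h = \frac{1}{462444} \approx 2.1624 \cdot 10^{-6}$
$h - U = \frac{1}{462444} - -203862 = \frac{1}{462444} + 203862 = \frac{94274758729}{462444}$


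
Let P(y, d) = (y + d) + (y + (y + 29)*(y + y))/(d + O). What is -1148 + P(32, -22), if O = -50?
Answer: -3578/3 ≈ -1192.7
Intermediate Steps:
P(y, d) = d + y + (y + 2*y*(29 + y))/(-50 + d) (P(y, d) = (y + d) + (y + (y + 29)*(y + y))/(d - 50) = (d + y) + (y + (29 + y)*(2*y))/(-50 + d) = (d + y) + (y + 2*y*(29 + y))/(-50 + d) = d + y + (y + 2*y*(29 + y))/(-50 + d))
-1148 + P(32, -22) = -1148 + ((-22)² - 50*(-22) + 2*32² + 9*32 - 22*32)/(-50 - 22) = -1148 + (484 + 1100 + 2*1024 + 288 - 704)/(-72) = -1148 - (484 + 1100 + 2048 + 288 - 704)/72 = -1148 - 1/72*3216 = -1148 - 134/3 = -3578/3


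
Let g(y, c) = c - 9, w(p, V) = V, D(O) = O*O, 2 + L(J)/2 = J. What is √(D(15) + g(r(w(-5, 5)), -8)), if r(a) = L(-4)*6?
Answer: 4*√13 ≈ 14.422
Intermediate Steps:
L(J) = -4 + 2*J
D(O) = O²
r(a) = -72 (r(a) = (-4 + 2*(-4))*6 = (-4 - 8)*6 = -12*6 = -72)
g(y, c) = -9 + c
√(D(15) + g(r(w(-5, 5)), -8)) = √(15² + (-9 - 8)) = √(225 - 17) = √208 = 4*√13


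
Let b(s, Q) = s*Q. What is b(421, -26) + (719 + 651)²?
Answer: 1865954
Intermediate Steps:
b(s, Q) = Q*s
b(421, -26) + (719 + 651)² = -26*421 + (719 + 651)² = -10946 + 1370² = -10946 + 1876900 = 1865954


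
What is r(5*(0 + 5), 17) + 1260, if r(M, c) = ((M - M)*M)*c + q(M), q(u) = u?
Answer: 1285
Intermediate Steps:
r(M, c) = M (r(M, c) = ((M - M)*M)*c + M = (0*M)*c + M = 0*c + M = 0 + M = M)
r(5*(0 + 5), 17) + 1260 = 5*(0 + 5) + 1260 = 5*5 + 1260 = 25 + 1260 = 1285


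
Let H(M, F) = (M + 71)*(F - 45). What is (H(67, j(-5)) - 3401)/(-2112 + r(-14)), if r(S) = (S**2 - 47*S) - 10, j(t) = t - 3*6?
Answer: 12785/1268 ≈ 10.083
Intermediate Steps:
j(t) = -18 + t (j(t) = t - 18 = -18 + t)
r(S) = -10 + S**2 - 47*S
H(M, F) = (-45 + F)*(71 + M) (H(M, F) = (71 + M)*(-45 + F) = (-45 + F)*(71 + M))
(H(67, j(-5)) - 3401)/(-2112 + r(-14)) = ((-3195 - 45*67 + 71*(-18 - 5) + (-18 - 5)*67) - 3401)/(-2112 + (-10 + (-14)**2 - 47*(-14))) = ((-3195 - 3015 + 71*(-23) - 23*67) - 3401)/(-2112 + (-10 + 196 + 658)) = ((-3195 - 3015 - 1633 - 1541) - 3401)/(-2112 + 844) = (-9384 - 3401)/(-1268) = -12785*(-1/1268) = 12785/1268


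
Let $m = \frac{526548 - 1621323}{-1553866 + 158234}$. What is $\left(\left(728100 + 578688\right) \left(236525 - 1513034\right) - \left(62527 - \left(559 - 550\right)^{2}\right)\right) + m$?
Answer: $- \frac{2328091010302315241}{1395632} \approx -1.6681 \cdot 10^{12}$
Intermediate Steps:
$m = \frac{1094775}{1395632}$ ($m = - \frac{1094775}{-1395632} = \left(-1094775\right) \left(- \frac{1}{1395632}\right) = \frac{1094775}{1395632} \approx 0.78443$)
$\left(\left(728100 + 578688\right) \left(236525 - 1513034\right) - \left(62527 - \left(559 - 550\right)^{2}\right)\right) + m = \left(\left(728100 + 578688\right) \left(236525 - 1513034\right) - \left(62527 - \left(559 - 550\right)^{2}\right)\right) + \frac{1094775}{1395632} = \left(1306788 \left(-1276509\right) - \left(62527 - 9^{2}\right)\right) + \frac{1094775}{1395632} = \left(-1668126643092 + \left(-62527 + 81\right)\right) + \frac{1094775}{1395632} = \left(-1668126643092 - 62446\right) + \frac{1094775}{1395632} = -1668126705538 + \frac{1094775}{1395632} = - \frac{2328091010302315241}{1395632}$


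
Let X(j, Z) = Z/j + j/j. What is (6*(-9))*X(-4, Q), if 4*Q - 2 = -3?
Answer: -459/8 ≈ -57.375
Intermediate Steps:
Q = -1/4 (Q = 1/2 + (1/4)*(-3) = 1/2 - 3/4 = -1/4 ≈ -0.25000)
X(j, Z) = 1 + Z/j (X(j, Z) = Z/j + 1 = 1 + Z/j)
(6*(-9))*X(-4, Q) = (6*(-9))*((-1/4 - 4)/(-4)) = -(-27)*(-17)/(2*4) = -54*17/16 = -459/8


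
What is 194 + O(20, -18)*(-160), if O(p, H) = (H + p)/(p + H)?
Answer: 34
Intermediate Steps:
O(p, H) = 1 (O(p, H) = (H + p)/(H + p) = 1)
194 + O(20, -18)*(-160) = 194 + 1*(-160) = 194 - 160 = 34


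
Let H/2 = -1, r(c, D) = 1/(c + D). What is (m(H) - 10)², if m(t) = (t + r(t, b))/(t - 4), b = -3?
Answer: 83521/900 ≈ 92.801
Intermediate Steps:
r(c, D) = 1/(D + c)
H = -2 (H = 2*(-1) = -2)
m(t) = (t + 1/(-3 + t))/(-4 + t) (m(t) = (t + 1/(-3 + t))/(t - 4) = (t + 1/(-3 + t))/(-4 + t))
(m(H) - 10)² = ((1 - 2*(-3 - 2))/((-4 - 2)*(-3 - 2)) - 10)² = ((1 - 2*(-5))/(-6*(-5)) - 10)² = (-⅙*(-⅕)*(1 + 10) - 10)² = (-⅙*(-⅕)*11 - 10)² = (11/30 - 10)² = (-289/30)² = 83521/900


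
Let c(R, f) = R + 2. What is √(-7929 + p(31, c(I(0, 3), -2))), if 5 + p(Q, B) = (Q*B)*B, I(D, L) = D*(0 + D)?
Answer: I*√7810 ≈ 88.374*I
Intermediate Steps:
I(D, L) = D² (I(D, L) = D*D = D²)
c(R, f) = 2 + R
p(Q, B) = -5 + Q*B² (p(Q, B) = -5 + (Q*B)*B = -5 + (B*Q)*B = -5 + Q*B²)
√(-7929 + p(31, c(I(0, 3), -2))) = √(-7929 + (-5 + 31*(2 + 0²)²)) = √(-7929 + (-5 + 31*(2 + 0)²)) = √(-7929 + (-5 + 31*2²)) = √(-7929 + (-5 + 31*4)) = √(-7929 + (-5 + 124)) = √(-7929 + 119) = √(-7810) = I*√7810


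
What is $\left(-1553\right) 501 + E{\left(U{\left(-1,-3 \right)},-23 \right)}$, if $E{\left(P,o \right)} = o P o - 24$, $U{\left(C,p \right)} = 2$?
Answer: $-777019$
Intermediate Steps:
$E{\left(P,o \right)} = -24 + P o^{2}$ ($E{\left(P,o \right)} = P o o - 24 = P o^{2} - 24 = -24 + P o^{2}$)
$\left(-1553\right) 501 + E{\left(U{\left(-1,-3 \right)},-23 \right)} = \left(-1553\right) 501 - \left(24 - 2 \left(-23\right)^{2}\right) = -778053 + \left(-24 + 2 \cdot 529\right) = -778053 + \left(-24 + 1058\right) = -778053 + 1034 = -777019$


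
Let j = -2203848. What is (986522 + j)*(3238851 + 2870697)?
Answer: -7437311628648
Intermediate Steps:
(986522 + j)*(3238851 + 2870697) = (986522 - 2203848)*(3238851 + 2870697) = -1217326*6109548 = -7437311628648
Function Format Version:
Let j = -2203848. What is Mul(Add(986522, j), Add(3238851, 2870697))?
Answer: -7437311628648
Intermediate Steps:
Mul(Add(986522, j), Add(3238851, 2870697)) = Mul(Add(986522, -2203848), Add(3238851, 2870697)) = Mul(-1217326, 6109548) = -7437311628648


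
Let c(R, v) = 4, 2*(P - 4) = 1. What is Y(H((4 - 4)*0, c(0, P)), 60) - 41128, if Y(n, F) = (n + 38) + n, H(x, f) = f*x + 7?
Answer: -41076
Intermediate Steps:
P = 9/2 (P = 4 + (1/2)*1 = 4 + 1/2 = 9/2 ≈ 4.5000)
H(x, f) = 7 + f*x
Y(n, F) = 38 + 2*n (Y(n, F) = (38 + n) + n = 38 + 2*n)
Y(H((4 - 4)*0, c(0, P)), 60) - 41128 = (38 + 2*(7 + 4*((4 - 4)*0))) - 41128 = (38 + 2*(7 + 4*(0*0))) - 41128 = (38 + 2*(7 + 4*0)) - 41128 = (38 + 2*(7 + 0)) - 41128 = (38 + 2*7) - 41128 = (38 + 14) - 41128 = 52 - 41128 = -41076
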